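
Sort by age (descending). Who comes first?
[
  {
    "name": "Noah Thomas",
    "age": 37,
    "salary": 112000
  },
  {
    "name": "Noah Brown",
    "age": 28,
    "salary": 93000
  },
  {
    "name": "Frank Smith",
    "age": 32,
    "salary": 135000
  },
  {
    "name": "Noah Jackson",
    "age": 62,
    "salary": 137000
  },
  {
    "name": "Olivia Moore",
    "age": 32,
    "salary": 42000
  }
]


Sort by: age (descending)

Sorted order:
  1. Noah Jackson (age = 62)
  2. Noah Thomas (age = 37)
  3. Frank Smith (age = 32)
  4. Olivia Moore (age = 32)
  5. Noah Brown (age = 28)

First: Noah Jackson

Noah Jackson


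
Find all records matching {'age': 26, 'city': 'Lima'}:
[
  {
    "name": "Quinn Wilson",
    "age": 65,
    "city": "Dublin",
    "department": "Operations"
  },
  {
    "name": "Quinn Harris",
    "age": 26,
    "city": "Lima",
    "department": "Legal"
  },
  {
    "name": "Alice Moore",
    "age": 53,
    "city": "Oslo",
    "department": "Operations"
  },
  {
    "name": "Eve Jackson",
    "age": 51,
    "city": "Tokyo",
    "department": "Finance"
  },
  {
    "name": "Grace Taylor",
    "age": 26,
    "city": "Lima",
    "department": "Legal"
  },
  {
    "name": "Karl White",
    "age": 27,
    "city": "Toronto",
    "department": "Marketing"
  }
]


Search criteria: {'age': 26, 'city': 'Lima'}

Checking 6 records:
  Quinn Wilson: {age: 65, city: Dublin}
  Quinn Harris: {age: 26, city: Lima} <-- MATCH
  Alice Moore: {age: 53, city: Oslo}
  Eve Jackson: {age: 51, city: Tokyo}
  Grace Taylor: {age: 26, city: Lima} <-- MATCH
  Karl White: {age: 27, city: Toronto}

Matches: ["Quinn Harris", "Grace Taylor"]

["Quinn Harris", "Grace Taylor"]


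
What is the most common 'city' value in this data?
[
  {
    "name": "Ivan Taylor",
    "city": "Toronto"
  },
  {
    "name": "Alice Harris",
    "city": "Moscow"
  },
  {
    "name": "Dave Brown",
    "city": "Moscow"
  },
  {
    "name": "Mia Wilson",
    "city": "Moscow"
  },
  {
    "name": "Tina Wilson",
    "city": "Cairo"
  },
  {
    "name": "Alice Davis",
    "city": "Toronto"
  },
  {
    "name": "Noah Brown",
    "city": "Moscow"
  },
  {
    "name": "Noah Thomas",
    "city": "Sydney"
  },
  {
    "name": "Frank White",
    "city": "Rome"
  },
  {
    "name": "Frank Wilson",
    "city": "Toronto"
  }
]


Counting 'city' values across 10 records:

  Moscow: 4 ####
  Toronto: 3 ###
  Cairo: 1 #
  Sydney: 1 #
  Rome: 1 #

Most common: Moscow (4 times)

Moscow (4 times)


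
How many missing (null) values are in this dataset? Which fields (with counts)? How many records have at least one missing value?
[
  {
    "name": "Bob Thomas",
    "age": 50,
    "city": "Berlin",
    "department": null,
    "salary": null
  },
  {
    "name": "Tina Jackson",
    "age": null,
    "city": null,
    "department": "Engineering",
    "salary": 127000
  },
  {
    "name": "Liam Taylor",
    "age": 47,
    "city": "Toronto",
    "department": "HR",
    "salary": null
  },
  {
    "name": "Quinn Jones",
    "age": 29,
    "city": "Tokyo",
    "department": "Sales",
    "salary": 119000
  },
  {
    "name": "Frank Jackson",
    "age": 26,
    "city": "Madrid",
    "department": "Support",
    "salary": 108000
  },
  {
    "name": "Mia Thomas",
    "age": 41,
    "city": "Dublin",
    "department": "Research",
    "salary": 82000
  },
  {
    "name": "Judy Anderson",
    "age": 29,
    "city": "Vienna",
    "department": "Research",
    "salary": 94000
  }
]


Checking for missing (null) values in 7 records:

  Bob Thomas: department, salary
  Tina Jackson: age, city
  Liam Taylor: salary
  Quinn Jones: complete
  Frank Jackson: complete
  Mia Thomas: complete
  Judy Anderson: complete

Per field:
  name: 0 missing
  age: 1 missing
  city: 1 missing
  department: 1 missing
  salary: 2 missing

Total missing values: 5
Records with any missing: 3

5 missing values (age: 1, city: 1, department: 1, salary: 2); 3 incomplete records


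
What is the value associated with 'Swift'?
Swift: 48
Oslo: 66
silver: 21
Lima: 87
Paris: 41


Looking up key 'Swift'
Value: 48

48


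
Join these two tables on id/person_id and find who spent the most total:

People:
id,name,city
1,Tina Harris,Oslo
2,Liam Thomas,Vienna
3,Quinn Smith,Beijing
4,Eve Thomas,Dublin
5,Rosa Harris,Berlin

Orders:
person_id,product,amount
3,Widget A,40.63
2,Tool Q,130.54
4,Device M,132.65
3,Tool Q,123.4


Join on: people.id = orders.person_id

Joined rows:
  Quinn Smith (Beijing) bought Widget A for $40.63
  Liam Thomas (Vienna) bought Tool Q for $130.54
  Eve Thomas (Dublin) bought Device M for $132.65
  Quinn Smith (Beijing) bought Tool Q for $123.4

Total per person:
  Quinn Smith: $164.03
  Eve Thomas: $132.65
  Liam Thomas: $130.54

Top spender: Quinn Smith ($164.03)

Quinn Smith ($164.03)


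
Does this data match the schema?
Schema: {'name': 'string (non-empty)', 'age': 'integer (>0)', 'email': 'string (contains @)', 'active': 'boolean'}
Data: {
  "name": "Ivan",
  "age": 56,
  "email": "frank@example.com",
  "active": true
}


Validating each field against schema:
  name: OK (non-empty string)
  age: OK (positive integer)
  email: OK (string with @)
  active: OK (boolean)

Result: VALID

VALID


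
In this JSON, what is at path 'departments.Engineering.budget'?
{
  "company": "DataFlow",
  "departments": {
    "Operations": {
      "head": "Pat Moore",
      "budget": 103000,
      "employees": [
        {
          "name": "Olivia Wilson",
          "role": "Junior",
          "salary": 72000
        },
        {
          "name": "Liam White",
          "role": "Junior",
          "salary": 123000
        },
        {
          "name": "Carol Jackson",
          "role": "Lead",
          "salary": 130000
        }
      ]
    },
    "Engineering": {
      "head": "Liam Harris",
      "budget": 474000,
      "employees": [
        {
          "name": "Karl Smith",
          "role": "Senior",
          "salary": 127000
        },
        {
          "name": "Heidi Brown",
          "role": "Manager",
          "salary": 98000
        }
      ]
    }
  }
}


Path: departments.Engineering.budget

Navigate:
  -> departments
  -> Engineering
  -> budget = 474000

474000


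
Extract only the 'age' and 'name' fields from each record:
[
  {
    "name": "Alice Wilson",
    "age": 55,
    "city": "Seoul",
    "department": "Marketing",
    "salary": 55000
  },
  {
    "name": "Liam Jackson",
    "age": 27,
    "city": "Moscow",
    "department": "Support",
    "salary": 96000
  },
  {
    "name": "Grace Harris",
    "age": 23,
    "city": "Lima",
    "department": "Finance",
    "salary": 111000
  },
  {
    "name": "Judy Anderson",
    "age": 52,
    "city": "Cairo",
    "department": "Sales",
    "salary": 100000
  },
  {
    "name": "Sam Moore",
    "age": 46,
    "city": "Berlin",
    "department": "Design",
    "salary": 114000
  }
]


Original: 5 records with fields: name, age, city, department, salary
Keep: ['age', 'name']
Drop: ['city', 'department', 'salary']
Result: 5 records, 2 fields each

[
  {
    "age": 55,
    "name": "Alice Wilson"
  },
  {
    "age": 27,
    "name": "Liam Jackson"
  },
  {
    "age": 23,
    "name": "Grace Harris"
  },
  {
    "age": 52,
    "name": "Judy Anderson"
  },
  {
    "age": 46,
    "name": "Sam Moore"
  }
]


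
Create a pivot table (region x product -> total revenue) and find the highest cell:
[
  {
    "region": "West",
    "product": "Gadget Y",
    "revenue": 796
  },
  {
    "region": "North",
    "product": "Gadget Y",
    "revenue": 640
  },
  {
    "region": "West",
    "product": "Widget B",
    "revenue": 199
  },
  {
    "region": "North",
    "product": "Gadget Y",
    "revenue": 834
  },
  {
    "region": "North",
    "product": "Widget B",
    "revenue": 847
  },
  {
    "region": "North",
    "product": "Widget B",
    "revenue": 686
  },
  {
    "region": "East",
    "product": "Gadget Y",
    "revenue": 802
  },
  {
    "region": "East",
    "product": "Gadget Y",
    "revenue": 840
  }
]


Pivot: region (rows) x product (columns) -> total revenue

     Gadget Y      Widget B    
East          1642             0  
North         1474          1533  
West           796           199  

Highest: East / Gadget Y = $1642

East / Gadget Y = $1642


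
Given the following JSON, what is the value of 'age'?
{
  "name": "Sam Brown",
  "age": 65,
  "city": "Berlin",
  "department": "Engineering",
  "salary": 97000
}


Looking up field 'age'
Value: 65

65


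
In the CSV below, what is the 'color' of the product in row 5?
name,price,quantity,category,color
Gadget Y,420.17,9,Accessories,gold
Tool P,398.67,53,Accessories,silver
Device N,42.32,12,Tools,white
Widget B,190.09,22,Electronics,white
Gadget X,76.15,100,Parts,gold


Query: Row 5 ('Gadget X'), column 'color'
Value: gold

gold


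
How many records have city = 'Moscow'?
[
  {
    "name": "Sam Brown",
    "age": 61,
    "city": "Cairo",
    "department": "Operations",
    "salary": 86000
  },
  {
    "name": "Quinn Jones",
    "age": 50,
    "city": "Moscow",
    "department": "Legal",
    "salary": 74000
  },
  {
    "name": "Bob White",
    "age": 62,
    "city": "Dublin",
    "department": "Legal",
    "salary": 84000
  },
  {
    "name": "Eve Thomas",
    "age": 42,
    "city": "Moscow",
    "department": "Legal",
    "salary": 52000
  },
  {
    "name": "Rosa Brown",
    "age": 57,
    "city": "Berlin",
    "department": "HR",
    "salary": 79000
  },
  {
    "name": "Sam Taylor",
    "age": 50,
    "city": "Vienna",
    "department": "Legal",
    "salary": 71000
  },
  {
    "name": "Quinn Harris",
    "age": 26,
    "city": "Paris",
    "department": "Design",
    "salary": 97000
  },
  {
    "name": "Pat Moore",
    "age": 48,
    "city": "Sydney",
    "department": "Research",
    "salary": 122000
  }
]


Data: 8 records
Condition: city = 'Moscow'

Checking each record:
  Sam Brown: Cairo
  Quinn Jones: Moscow MATCH
  Bob White: Dublin
  Eve Thomas: Moscow MATCH
  Rosa Brown: Berlin
  Sam Taylor: Vienna
  Quinn Harris: Paris
  Pat Moore: Sydney

Count: 2

2


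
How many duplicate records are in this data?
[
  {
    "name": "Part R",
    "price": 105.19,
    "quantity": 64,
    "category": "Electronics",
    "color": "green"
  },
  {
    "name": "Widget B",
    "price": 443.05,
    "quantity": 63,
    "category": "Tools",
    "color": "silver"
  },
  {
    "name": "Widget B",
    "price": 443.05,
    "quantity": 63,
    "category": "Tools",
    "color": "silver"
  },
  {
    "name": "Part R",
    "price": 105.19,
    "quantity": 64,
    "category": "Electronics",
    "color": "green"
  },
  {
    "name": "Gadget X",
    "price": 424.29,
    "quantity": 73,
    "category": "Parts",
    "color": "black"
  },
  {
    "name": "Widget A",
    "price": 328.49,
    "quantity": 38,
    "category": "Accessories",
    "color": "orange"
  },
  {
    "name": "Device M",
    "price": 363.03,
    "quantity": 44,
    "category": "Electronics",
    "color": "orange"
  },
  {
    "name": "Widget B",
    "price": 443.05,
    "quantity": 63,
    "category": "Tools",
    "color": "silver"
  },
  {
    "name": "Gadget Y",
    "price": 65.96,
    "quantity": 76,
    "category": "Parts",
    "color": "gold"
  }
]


Checking 9 records for duplicates:

  Row 1: Part R ($105.19, qty 64)
  Row 2: Widget B ($443.05, qty 63)
  Row 3: Widget B ($443.05, qty 63) <-- DUPLICATE
  Row 4: Part R ($105.19, qty 64) <-- DUPLICATE
  Row 5: Gadget X ($424.29, qty 73)
  Row 6: Widget A ($328.49, qty 38)
  Row 7: Device M ($363.03, qty 44)
  Row 8: Widget B ($443.05, qty 63) <-- DUPLICATE
  Row 9: Gadget Y ($65.96, qty 76)

Duplicates found: 3
Unique records: 6

3 duplicates, 6 unique


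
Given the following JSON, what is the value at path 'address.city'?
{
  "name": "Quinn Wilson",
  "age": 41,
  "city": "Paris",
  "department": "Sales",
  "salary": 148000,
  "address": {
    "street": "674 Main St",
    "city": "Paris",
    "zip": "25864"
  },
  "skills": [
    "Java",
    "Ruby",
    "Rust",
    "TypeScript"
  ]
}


Query: address.city
Path: address -> city
Value: Paris

Paris


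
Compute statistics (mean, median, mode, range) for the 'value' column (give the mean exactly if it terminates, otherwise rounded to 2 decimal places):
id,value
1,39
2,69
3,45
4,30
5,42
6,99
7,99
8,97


Data: [39, 69, 45, 30, 42, 99, 99, 97]
Count: 8
Sum: 520
Mean: 520/8 = 65
Sorted: [30, 39, 42, 45, 69, 97, 99, 99]
Median: 57.0
Mode: 99 (2 times)
Range: 99 - 30 = 69
Min: 30, Max: 99

mean=65, median=57.0, mode=99, range=69


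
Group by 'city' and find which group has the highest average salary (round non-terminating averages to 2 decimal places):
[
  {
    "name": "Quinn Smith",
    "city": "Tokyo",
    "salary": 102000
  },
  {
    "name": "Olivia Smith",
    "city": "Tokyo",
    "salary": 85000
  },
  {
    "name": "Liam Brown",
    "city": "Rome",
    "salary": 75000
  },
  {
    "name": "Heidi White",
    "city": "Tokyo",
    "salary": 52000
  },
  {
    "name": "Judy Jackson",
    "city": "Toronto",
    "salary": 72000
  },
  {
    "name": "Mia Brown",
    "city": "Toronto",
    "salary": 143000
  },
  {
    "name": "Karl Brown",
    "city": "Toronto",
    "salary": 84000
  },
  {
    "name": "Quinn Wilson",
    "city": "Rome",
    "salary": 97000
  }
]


Group by: city

Groups:
  Rome: 2 people, avg salary = 172000/2 = $86000
  Tokyo: 3 people, avg salary = 239000/3 ≈ $79666.67
  Toronto: 3 people, avg salary = 299000/3 ≈ $99666.67

Highest average salary: Toronto (≈$99666.67)

Toronto (≈$99666.67)


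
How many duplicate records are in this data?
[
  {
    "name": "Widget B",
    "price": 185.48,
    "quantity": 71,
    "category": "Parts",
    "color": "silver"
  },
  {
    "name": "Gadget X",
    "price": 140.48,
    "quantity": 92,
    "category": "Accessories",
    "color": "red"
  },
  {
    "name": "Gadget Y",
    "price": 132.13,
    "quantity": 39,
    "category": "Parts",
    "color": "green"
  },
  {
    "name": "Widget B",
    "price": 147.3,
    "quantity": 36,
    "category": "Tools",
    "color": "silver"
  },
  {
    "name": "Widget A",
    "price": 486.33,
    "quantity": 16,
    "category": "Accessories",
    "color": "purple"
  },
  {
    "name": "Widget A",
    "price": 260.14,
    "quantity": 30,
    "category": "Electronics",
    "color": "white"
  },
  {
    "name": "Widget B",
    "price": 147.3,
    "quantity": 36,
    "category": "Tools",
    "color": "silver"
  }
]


Checking 7 records for duplicates:

  Row 1: Widget B ($185.48, qty 71)
  Row 2: Gadget X ($140.48, qty 92)
  Row 3: Gadget Y ($132.13, qty 39)
  Row 4: Widget B ($147.3, qty 36)
  Row 5: Widget A ($486.33, qty 16)
  Row 6: Widget A ($260.14, qty 30)
  Row 7: Widget B ($147.3, qty 36) <-- DUPLICATE

Duplicates found: 1
Unique records: 6

1 duplicates, 6 unique


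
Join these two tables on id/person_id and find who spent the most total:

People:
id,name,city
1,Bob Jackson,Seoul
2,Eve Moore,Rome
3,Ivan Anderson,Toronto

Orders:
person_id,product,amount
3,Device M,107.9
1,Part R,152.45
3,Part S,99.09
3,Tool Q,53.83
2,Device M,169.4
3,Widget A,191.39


Join on: people.id = orders.person_id

Joined rows:
  Ivan Anderson (Toronto) bought Device M for $107.9
  Bob Jackson (Seoul) bought Part R for $152.45
  Ivan Anderson (Toronto) bought Part S for $99.09
  Ivan Anderson (Toronto) bought Tool Q for $53.83
  Eve Moore (Rome) bought Device M for $169.4
  Ivan Anderson (Toronto) bought Widget A for $191.39

Total per person:
  Ivan Anderson: $452.21
  Eve Moore: $169.40
  Bob Jackson: $152.45

Top spender: Ivan Anderson ($452.21)

Ivan Anderson ($452.21)


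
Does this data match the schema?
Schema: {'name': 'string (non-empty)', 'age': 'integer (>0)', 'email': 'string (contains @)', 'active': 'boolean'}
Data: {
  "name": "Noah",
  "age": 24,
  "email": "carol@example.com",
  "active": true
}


Validating each field against schema:
  name: OK (non-empty string)
  age: OK (positive integer)
  email: OK (string with @)
  active: OK (boolean)

Result: VALID

VALID


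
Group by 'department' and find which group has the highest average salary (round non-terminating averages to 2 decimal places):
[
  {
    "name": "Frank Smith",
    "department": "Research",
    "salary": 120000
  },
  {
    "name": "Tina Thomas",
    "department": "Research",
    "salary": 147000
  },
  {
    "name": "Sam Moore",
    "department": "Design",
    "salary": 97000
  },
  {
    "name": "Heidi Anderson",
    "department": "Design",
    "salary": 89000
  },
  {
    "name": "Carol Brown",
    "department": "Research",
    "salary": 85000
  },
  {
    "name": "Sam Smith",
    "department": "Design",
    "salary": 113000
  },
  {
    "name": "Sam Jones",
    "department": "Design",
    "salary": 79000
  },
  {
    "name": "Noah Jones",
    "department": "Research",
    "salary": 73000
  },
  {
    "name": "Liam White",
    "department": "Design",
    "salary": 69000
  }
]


Group by: department

Groups:
  Design: 5 people, avg salary = 447000/5 = $89400
  Research: 4 people, avg salary = 425000/4 = $106250

Highest average salary: Research ($106250)

Research ($106250)


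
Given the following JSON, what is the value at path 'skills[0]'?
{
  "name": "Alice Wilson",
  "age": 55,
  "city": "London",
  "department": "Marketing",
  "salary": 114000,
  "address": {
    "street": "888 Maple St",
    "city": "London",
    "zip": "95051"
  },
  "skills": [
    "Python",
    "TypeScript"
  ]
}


Query: skills[0]
Path: skills -> first element
Value: Python

Python


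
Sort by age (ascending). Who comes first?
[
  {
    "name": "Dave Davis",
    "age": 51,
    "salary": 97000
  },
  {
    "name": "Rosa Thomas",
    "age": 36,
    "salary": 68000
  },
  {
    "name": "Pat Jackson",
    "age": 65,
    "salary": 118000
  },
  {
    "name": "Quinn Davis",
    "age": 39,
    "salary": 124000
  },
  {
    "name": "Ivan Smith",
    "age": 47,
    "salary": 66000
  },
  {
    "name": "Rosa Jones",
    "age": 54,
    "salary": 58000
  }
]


Sort by: age (ascending)

Sorted order:
  1. Rosa Thomas (age = 36)
  2. Quinn Davis (age = 39)
  3. Ivan Smith (age = 47)
  4. Dave Davis (age = 51)
  5. Rosa Jones (age = 54)
  6. Pat Jackson (age = 65)

First: Rosa Thomas

Rosa Thomas


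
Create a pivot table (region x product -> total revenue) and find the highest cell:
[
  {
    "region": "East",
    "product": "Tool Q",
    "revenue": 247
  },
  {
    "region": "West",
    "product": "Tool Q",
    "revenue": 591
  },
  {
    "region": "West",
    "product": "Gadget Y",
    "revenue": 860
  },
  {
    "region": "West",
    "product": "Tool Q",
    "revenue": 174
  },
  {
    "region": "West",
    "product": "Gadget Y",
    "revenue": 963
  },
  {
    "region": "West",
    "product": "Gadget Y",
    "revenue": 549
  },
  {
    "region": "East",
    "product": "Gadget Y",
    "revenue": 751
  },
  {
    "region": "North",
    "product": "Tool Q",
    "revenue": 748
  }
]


Pivot: region (rows) x product (columns) -> total revenue

     Gadget Y      Tool Q      
East           751           247  
North            0           748  
West          2372           765  

Highest: West / Gadget Y = $2372

West / Gadget Y = $2372


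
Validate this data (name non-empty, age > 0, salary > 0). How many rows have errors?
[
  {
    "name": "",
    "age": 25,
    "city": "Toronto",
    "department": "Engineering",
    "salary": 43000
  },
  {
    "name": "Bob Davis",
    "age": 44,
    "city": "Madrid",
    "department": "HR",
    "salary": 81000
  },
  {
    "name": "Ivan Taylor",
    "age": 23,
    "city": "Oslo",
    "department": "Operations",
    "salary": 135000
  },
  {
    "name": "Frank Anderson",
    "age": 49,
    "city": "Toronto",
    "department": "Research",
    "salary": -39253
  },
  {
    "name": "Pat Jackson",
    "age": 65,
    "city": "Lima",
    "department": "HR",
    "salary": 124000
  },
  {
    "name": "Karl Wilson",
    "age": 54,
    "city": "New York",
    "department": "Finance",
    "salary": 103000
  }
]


Validating 6 records:
Rules: name non-empty, age > 0, salary > 0

  Row 1 (???): empty name
  Row 2 (Bob Davis): OK
  Row 3 (Ivan Taylor): OK
  Row 4 (Frank Anderson): negative salary: -39253
  Row 5 (Pat Jackson): OK
  Row 6 (Karl Wilson): OK

Total errors: 2

2 errors


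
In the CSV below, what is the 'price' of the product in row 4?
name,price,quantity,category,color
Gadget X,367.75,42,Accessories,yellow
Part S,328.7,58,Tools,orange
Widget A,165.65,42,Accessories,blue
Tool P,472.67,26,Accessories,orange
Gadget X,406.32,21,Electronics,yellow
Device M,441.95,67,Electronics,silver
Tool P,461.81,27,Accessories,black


Query: Row 4 ('Tool P'), column 'price'
Value: 472.67

472.67


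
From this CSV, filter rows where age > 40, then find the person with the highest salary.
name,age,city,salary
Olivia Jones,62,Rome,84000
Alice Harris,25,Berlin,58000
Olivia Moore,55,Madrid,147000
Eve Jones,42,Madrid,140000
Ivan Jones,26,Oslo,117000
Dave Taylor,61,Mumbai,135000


Filter: age > 40
Sort by: salary (descending)

Filtered records (4):
  Olivia Moore, age 55, salary $147000
  Eve Jones, age 42, salary $140000
  Dave Taylor, age 61, salary $135000
  Olivia Jones, age 62, salary $84000

Highest salary: Olivia Moore ($147000)

Olivia Moore


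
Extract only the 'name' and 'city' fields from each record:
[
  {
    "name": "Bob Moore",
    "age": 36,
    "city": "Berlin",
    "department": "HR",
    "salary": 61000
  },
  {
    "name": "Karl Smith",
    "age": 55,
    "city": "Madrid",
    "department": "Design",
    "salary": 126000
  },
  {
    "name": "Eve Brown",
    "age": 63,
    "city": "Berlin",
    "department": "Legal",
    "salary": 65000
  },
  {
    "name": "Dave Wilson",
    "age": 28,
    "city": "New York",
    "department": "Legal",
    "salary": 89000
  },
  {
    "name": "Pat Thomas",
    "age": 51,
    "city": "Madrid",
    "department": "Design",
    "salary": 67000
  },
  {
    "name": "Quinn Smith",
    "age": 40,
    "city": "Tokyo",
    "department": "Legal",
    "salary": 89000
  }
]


Original: 6 records with fields: name, age, city, department, salary
Keep: ['name', 'city']
Drop: ['age', 'department', 'salary']
Result: 6 records, 2 fields each

[
  {
    "name": "Bob Moore",
    "city": "Berlin"
  },
  {
    "name": "Karl Smith",
    "city": "Madrid"
  },
  {
    "name": "Eve Brown",
    "city": "Berlin"
  },
  {
    "name": "Dave Wilson",
    "city": "New York"
  },
  {
    "name": "Pat Thomas",
    "city": "Madrid"
  },
  {
    "name": "Quinn Smith",
    "city": "Tokyo"
  }
]


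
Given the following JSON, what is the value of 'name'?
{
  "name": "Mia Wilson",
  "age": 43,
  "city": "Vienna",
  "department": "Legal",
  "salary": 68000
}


Looking up field 'name'
Value: Mia Wilson

Mia Wilson


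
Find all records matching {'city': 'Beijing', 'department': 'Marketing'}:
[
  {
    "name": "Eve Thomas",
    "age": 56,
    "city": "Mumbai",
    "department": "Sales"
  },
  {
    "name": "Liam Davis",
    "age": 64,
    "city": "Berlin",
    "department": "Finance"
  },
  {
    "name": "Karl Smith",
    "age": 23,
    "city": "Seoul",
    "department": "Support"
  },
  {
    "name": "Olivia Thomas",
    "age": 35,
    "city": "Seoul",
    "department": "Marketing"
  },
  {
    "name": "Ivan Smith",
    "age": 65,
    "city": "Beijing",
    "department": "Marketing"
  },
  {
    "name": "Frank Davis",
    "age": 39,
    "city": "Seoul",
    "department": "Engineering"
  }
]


Search criteria: {'city': 'Beijing', 'department': 'Marketing'}

Checking 6 records:
  Eve Thomas: {city: Mumbai, department: Sales}
  Liam Davis: {city: Berlin, department: Finance}
  Karl Smith: {city: Seoul, department: Support}
  Olivia Thomas: {city: Seoul, department: Marketing}
  Ivan Smith: {city: Beijing, department: Marketing} <-- MATCH
  Frank Davis: {city: Seoul, department: Engineering}

Matches: ["Ivan Smith"]

["Ivan Smith"]


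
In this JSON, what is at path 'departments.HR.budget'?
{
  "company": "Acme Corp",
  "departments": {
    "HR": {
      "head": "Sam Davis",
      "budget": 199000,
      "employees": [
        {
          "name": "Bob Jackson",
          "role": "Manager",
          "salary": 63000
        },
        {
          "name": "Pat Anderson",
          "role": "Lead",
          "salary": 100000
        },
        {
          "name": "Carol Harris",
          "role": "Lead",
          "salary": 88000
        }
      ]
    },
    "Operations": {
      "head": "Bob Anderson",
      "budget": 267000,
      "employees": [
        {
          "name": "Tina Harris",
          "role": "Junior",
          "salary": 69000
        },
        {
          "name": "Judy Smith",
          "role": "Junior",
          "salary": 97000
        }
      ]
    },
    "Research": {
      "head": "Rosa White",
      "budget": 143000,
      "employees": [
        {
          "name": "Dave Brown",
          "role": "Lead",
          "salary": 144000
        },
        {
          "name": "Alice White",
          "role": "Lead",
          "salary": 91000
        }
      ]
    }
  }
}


Path: departments.HR.budget

Navigate:
  -> departments
  -> HR
  -> budget = 199000

199000


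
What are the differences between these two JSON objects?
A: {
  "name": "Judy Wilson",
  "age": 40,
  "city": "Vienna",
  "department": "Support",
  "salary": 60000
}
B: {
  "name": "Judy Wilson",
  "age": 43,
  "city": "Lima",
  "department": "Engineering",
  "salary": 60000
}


Comparing each field (in key order):
  name: same
  age: DIFFERENT
  city: DIFFERENT
  department: DIFFERENT
  salary: same
Differences:
  age: 40 -> 43
  city: Vienna -> Lima
  department: Support -> Engineering

3 field(s) changed

3 changes: age, city, department


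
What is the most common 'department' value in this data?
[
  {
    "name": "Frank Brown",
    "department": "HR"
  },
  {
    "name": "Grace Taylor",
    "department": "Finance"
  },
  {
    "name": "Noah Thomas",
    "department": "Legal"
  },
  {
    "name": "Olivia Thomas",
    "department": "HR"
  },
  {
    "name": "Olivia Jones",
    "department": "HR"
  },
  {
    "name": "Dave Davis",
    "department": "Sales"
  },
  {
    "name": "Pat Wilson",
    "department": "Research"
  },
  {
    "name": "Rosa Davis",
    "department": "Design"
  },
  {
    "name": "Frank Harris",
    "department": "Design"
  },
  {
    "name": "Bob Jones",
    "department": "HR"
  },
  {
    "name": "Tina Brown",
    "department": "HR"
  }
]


Counting 'department' values across 11 records:

  HR: 5 #####
  Design: 2 ##
  Finance: 1 #
  Legal: 1 #
  Sales: 1 #
  Research: 1 #

Most common: HR (5 times)

HR (5 times)


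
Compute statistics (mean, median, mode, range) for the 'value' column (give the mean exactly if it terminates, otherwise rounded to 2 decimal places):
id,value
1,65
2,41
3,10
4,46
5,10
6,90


Data: [65, 41, 10, 46, 10, 90]
Count: 6
Sum: 262
Mean: 262/6 ≈ 43.67 (rounded to 2 decimal places)
Sorted: [10, 10, 41, 46, 65, 90]
Median: 43.5
Mode: 10 (2 times)
Range: 90 - 10 = 80
Min: 10, Max: 90

mean≈43.67, median=43.5, mode=10, range=80


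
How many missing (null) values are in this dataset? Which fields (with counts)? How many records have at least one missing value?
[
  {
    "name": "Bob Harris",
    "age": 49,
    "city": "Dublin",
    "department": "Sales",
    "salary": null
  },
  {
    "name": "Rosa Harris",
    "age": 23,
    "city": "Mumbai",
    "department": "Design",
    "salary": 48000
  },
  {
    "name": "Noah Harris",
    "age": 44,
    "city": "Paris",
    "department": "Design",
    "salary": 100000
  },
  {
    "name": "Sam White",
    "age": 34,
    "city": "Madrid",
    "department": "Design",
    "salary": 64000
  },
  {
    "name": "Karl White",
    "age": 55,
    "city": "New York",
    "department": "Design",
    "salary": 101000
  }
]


Checking for missing (null) values in 5 records:

  Bob Harris: salary
  Rosa Harris: complete
  Noah Harris: complete
  Sam White: complete
  Karl White: complete

Per field:
  name: 0 missing
  age: 0 missing
  city: 0 missing
  department: 0 missing
  salary: 1 missing

Total missing values: 1
Records with any missing: 1

1 missing values (salary: 1); 1 incomplete records


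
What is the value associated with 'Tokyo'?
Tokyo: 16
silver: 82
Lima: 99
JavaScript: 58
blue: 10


Looking up key 'Tokyo'
Value: 16

16


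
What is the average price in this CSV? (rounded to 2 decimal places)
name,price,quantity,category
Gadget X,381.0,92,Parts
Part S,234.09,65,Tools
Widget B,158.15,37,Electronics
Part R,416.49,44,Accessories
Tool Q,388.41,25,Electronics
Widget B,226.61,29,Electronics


Computing average price:
Values: [381.0, 234.09, 158.15, 416.49, 388.41, 226.61]
Sum = 1804.75
Count = 6
Average = 1804.75/6 ≈ 300.79 (rounded to 2 decimal places)

300.79


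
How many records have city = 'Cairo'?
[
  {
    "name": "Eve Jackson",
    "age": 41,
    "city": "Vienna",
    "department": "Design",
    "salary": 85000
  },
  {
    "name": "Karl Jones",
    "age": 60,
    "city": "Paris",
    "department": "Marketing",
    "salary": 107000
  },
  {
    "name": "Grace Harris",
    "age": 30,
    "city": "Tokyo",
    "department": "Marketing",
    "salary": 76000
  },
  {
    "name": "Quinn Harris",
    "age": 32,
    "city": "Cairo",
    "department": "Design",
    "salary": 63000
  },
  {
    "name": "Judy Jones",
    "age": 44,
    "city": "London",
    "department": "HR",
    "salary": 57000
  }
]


Data: 5 records
Condition: city = 'Cairo'

Checking each record:
  Eve Jackson: Vienna
  Karl Jones: Paris
  Grace Harris: Tokyo
  Quinn Harris: Cairo MATCH
  Judy Jones: London

Count: 1

1


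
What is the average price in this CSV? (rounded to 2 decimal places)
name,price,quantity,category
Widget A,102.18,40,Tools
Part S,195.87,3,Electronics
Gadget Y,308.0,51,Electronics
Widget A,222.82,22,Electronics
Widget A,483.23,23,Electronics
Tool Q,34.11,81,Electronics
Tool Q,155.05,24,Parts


Computing average price:
Values: [102.18, 195.87, 308.0, 222.82, 483.23, 34.11, 155.05]
Sum = 1501.26
Count = 7
Average = 1501.26/7 ≈ 214.47 (rounded to 2 decimal places)

214.47


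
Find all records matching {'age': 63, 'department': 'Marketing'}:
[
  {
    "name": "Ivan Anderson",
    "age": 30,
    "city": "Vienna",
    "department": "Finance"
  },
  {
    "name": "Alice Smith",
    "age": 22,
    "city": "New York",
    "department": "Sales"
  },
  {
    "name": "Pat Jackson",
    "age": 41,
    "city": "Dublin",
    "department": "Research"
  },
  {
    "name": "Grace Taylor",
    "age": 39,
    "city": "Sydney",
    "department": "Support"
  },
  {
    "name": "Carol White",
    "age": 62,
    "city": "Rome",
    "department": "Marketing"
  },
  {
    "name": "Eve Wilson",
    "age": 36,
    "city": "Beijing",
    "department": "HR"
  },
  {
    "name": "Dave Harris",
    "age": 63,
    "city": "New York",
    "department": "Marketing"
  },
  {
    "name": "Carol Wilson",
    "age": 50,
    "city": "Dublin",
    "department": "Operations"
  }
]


Search criteria: {'age': 63, 'department': 'Marketing'}

Checking 8 records:
  Ivan Anderson: {age: 30, department: Finance}
  Alice Smith: {age: 22, department: Sales}
  Pat Jackson: {age: 41, department: Research}
  Grace Taylor: {age: 39, department: Support}
  Carol White: {age: 62, department: Marketing}
  Eve Wilson: {age: 36, department: HR}
  Dave Harris: {age: 63, department: Marketing} <-- MATCH
  Carol Wilson: {age: 50, department: Operations}

Matches: ["Dave Harris"]

["Dave Harris"]


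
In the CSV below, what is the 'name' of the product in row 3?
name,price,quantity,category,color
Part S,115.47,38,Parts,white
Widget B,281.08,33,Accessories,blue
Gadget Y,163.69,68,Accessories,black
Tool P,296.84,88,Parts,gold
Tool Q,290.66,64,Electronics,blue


Query: Row 3 ('Gadget Y'), column 'name'
Value: Gadget Y

Gadget Y


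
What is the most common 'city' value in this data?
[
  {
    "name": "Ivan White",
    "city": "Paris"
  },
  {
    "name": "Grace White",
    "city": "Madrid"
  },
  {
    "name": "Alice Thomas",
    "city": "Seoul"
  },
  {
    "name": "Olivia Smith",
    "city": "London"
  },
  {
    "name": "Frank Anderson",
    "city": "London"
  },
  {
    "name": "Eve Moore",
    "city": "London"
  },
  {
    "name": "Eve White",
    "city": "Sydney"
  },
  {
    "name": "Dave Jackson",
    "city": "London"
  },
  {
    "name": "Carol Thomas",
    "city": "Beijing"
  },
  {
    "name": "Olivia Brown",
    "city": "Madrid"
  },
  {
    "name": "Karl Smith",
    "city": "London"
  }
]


Counting 'city' values across 11 records:

  London: 5 #####
  Madrid: 2 ##
  Paris: 1 #
  Seoul: 1 #
  Sydney: 1 #
  Beijing: 1 #

Most common: London (5 times)

London (5 times)


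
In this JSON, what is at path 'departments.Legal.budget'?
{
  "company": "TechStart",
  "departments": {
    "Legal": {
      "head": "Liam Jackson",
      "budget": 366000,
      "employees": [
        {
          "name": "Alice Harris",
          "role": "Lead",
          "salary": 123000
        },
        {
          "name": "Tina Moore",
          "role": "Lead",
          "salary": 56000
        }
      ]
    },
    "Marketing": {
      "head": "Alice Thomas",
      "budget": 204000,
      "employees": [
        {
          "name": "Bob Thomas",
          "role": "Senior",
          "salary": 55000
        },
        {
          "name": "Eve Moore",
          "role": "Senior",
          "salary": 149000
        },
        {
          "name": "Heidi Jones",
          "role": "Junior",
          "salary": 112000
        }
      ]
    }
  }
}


Path: departments.Legal.budget

Navigate:
  -> departments
  -> Legal
  -> budget = 366000

366000


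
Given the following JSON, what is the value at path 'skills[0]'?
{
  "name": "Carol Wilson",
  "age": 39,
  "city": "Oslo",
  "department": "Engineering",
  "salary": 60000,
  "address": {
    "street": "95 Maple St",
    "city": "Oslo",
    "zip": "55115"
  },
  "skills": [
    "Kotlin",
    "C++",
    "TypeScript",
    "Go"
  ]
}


Query: skills[0]
Path: skills -> first element
Value: Kotlin

Kotlin


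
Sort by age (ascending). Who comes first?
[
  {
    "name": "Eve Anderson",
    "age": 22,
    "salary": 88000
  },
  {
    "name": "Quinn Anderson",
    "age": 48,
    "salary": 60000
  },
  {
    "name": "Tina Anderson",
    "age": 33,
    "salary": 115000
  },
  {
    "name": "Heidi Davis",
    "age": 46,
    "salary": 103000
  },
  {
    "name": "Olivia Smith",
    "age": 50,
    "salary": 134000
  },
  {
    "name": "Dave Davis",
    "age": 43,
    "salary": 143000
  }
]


Sort by: age (ascending)

Sorted order:
  1. Eve Anderson (age = 22)
  2. Tina Anderson (age = 33)
  3. Dave Davis (age = 43)
  4. Heidi Davis (age = 46)
  5. Quinn Anderson (age = 48)
  6. Olivia Smith (age = 50)

First: Eve Anderson

Eve Anderson


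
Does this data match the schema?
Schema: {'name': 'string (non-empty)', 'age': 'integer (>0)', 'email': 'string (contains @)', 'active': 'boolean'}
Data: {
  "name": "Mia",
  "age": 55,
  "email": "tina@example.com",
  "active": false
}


Validating each field against schema:
  name: OK (non-empty string)
  age: OK (positive integer)
  email: OK (string with @)
  active: OK (boolean)

Result: VALID

VALID


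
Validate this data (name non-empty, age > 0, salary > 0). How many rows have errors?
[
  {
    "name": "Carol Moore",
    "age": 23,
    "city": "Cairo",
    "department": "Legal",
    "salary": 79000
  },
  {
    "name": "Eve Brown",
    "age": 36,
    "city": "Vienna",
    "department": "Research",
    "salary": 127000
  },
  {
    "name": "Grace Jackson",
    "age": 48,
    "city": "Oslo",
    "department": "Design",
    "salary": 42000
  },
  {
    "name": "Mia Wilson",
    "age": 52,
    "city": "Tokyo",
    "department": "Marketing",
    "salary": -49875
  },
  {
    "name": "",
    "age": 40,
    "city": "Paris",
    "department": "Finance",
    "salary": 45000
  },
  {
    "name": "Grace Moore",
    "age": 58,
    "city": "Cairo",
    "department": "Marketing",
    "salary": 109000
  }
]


Validating 6 records:
Rules: name non-empty, age > 0, salary > 0

  Row 1 (Carol Moore): OK
  Row 2 (Eve Brown): OK
  Row 3 (Grace Jackson): OK
  Row 4 (Mia Wilson): negative salary: -49875
  Row 5 (???): empty name
  Row 6 (Grace Moore): OK

Total errors: 2

2 errors


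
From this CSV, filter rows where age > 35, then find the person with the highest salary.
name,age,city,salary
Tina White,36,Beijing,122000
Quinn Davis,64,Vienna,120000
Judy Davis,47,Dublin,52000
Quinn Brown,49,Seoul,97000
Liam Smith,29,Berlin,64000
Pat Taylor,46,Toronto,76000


Filter: age > 35
Sort by: salary (descending)

Filtered records (5):
  Tina White, age 36, salary $122000
  Quinn Davis, age 64, salary $120000
  Quinn Brown, age 49, salary $97000
  Pat Taylor, age 46, salary $76000
  Judy Davis, age 47, salary $52000

Highest salary: Tina White ($122000)

Tina White


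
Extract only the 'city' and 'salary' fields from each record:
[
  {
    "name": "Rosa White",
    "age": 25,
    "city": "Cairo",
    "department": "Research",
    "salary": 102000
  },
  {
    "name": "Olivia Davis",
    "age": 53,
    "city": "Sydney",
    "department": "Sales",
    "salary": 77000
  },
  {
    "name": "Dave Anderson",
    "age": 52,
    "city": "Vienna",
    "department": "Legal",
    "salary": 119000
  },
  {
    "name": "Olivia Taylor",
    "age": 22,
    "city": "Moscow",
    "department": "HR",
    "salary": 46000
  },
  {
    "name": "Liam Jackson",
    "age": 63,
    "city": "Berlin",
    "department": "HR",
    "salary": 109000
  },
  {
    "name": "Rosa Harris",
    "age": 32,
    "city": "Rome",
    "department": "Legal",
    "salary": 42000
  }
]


Original: 6 records with fields: name, age, city, department, salary
Keep: ['city', 'salary']
Drop: ['name', 'age', 'department']
Result: 6 records, 2 fields each

[
  {
    "city": "Cairo",
    "salary": 102000
  },
  {
    "city": "Sydney",
    "salary": 77000
  },
  {
    "city": "Vienna",
    "salary": 119000
  },
  {
    "city": "Moscow",
    "salary": 46000
  },
  {
    "city": "Berlin",
    "salary": 109000
  },
  {
    "city": "Rome",
    "salary": 42000
  }
]


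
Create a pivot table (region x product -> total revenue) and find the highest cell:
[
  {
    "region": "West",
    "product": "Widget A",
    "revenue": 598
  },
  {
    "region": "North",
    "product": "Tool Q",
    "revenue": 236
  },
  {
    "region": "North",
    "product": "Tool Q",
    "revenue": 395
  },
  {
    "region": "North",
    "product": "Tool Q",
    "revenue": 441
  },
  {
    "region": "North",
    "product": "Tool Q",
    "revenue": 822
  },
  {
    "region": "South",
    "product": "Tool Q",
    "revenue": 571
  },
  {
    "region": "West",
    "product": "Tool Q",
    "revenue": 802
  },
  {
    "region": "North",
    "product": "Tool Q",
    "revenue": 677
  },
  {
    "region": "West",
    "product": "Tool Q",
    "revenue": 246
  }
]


Pivot: region (rows) x product (columns) -> total revenue

     Tool Q        Widget A    
North         2571             0  
South          571             0  
West          1048           598  

Highest: North / Tool Q = $2571

North / Tool Q = $2571


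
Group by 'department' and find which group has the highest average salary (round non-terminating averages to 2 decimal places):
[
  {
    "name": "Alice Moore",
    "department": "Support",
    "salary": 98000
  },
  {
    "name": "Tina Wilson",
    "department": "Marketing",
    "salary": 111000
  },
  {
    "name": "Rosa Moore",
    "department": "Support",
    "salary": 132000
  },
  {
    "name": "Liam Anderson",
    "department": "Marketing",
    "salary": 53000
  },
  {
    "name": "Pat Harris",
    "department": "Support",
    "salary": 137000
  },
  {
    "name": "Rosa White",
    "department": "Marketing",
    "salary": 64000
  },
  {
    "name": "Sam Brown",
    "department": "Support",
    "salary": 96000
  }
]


Group by: department

Groups:
  Marketing: 3 people, avg salary = 228000/3 = $76000
  Support: 4 people, avg salary = 463000/4 = $115750

Highest average salary: Support ($115750)

Support ($115750)


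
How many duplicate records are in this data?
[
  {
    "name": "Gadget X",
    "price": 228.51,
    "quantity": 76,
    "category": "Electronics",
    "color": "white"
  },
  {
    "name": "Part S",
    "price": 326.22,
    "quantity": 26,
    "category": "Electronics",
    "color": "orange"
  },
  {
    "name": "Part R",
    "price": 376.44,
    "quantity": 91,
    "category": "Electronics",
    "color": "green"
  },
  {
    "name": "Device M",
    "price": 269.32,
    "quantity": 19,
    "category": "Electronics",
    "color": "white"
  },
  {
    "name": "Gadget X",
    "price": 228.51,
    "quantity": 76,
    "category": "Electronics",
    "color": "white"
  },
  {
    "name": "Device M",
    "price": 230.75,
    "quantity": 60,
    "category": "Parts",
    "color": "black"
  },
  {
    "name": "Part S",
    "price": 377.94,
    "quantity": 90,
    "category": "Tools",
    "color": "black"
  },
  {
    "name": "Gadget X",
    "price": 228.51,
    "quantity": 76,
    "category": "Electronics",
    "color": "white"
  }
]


Checking 8 records for duplicates:

  Row 1: Gadget X ($228.51, qty 76)
  Row 2: Part S ($326.22, qty 26)
  Row 3: Part R ($376.44, qty 91)
  Row 4: Device M ($269.32, qty 19)
  Row 5: Gadget X ($228.51, qty 76) <-- DUPLICATE
  Row 6: Device M ($230.75, qty 60)
  Row 7: Part S ($377.94, qty 90)
  Row 8: Gadget X ($228.51, qty 76) <-- DUPLICATE

Duplicates found: 2
Unique records: 6

2 duplicates, 6 unique
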